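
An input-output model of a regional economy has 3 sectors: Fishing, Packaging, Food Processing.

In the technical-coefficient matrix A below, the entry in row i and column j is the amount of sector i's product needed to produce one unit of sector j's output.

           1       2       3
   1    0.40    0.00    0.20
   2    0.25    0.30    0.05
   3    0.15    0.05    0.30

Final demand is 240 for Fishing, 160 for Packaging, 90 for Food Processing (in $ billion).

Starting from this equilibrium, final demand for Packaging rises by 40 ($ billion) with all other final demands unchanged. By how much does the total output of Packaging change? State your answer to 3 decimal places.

Δx_2 = 57.993

I − A =
  [   0.60     0.00    -0.20]
  [  -0.25     0.70    -0.05]
  [  -0.15    -0.05     0.70]
Cofactors of I−A, C_ij = (−1)^(i+j)·(minor ij) (rows/columns in the sector order above):
  C_11 = (0.70)(0.70) − (-0.05)(-0.05) = 0.4875
  C_12 = −[(-0.25)(0.70) − (-0.05)(-0.15)] = 0.1825
  C_13 = (-0.25)(-0.05) − (0.70)(-0.15) = 0.1175
  C_21 = −[(0.00)(0.70) − (-0.20)(-0.05)] = 0.0100
  C_22 = (0.60)(0.70) − (-0.20)(-0.15) = 0.3900
  C_23 = −[(0.60)(-0.05) − (0.00)(-0.15)] = 0.0300
  C_31 = (0.00)(-0.05) − (-0.20)(0.70) = 0.1400
  C_32 = −[(0.60)(-0.05) − (-0.20)(-0.25)] = 0.0800
  C_33 = (0.60)(0.70) − (0.00)(-0.25) = 0.4200
det(I−A) = Σ_j (I−A)_1j·C_1j = (0.60)(0.4875) + (0.00)(0.1825) + (-0.20)(0.1175) = 0.2690
adj(I−A) = Cᵀ =
  [ 0.4875   0.0100   0.1400]
  [ 0.1825   0.3900   0.0800]
  [ 0.1175   0.0300   0.4200]
(I − A)⁻¹ = adj(I−A) / det(I−A) ≈
  [   1.8123     0.0372     0.5204]
  [   0.6784     1.4498     0.2974]
  [   0.4368     0.1115     1.5613]
Δx = (I − A)⁻¹ Δd with Δd having +40 in the Packaging component and 0 elsewhere.
So Δx_2 = L_22 · (+40), where L_22 = adj(I−A)_22 / det(I−A) = 0.3900 / 0.2690.
Δx_2 = 0.3900 × (+40) / 0.2690 = 15.60 / 0.2690 ≈ 57.993.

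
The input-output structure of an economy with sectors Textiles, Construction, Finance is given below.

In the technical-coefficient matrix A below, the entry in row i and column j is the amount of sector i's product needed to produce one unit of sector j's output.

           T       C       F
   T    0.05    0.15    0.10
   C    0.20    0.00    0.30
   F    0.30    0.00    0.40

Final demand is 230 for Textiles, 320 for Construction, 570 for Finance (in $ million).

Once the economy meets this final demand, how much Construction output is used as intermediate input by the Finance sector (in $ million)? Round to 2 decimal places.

I − A =
  [   0.95    -0.15    -0.10]
  [  -0.20     1.00    -0.30]
  [  -0.30     0.00     0.60]
Cofactors of I−A, C_ij = (−1)^(i+j)·(minor ij) (rows/columns in the sector order above):
  C_11 = (1.00)(0.60) − (-0.30)(0.00) = 0.6000
  C_12 = −[(-0.20)(0.60) − (-0.30)(-0.30)] = 0.2100
  C_13 = (-0.20)(0.00) − (1.00)(-0.30) = 0.3000
  C_21 = −[(-0.15)(0.60) − (-0.10)(0.00)] = 0.0900
  C_22 = (0.95)(0.60) − (-0.10)(-0.30) = 0.5400
  C_23 = −[(0.95)(0.00) − (-0.15)(-0.30)] = 0.0450
  C_31 = (-0.15)(-0.30) − (-0.10)(1.00) = 0.1450
  C_32 = −[(0.95)(-0.30) − (-0.10)(-0.20)] = 0.3050
  C_33 = (0.95)(1.00) − (-0.15)(-0.20) = 0.9200
det(I−A) = Σ_j (I−A)_1j·C_1j = (0.95)(0.6000) + (-0.15)(0.2100) + (-0.10)(0.3000) = 0.5085
adj(I−A) = Cᵀ =
  [ 0.6000   0.0900   0.1450]
  [ 0.2100   0.5400   0.3050]
  [ 0.3000   0.0450   0.9200]
(I − A)⁻¹ = adj(I−A) / det(I−A) ≈
  [   1.1799     0.1770     0.2852]
  [   0.4130     1.0619     0.5998]
  [   0.5900     0.0885     1.8092]
First solve x = (I − A)⁻¹ d = adj(I−A)·d / det(I−A); in particular x_F = (0.3000·230 + 0.0450·320 + 0.9200·570) / 0.5085 = 607.80 / 0.5085 ≈ 1195.2802.
Intermediate flow from C to F: z_CF = a_CF · x_F = 0.30 × 607.80 / 0.5085 = 182.34 / 0.5085 ≈ 358.58.

z_CF = 358.58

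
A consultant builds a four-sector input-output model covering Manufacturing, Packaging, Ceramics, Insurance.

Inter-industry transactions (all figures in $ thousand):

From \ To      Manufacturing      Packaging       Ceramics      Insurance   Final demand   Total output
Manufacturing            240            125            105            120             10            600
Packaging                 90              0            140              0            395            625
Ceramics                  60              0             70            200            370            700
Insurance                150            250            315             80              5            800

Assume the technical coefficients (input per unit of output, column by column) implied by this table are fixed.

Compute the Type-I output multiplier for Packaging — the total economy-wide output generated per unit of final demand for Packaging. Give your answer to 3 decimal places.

m_P = 3.034

Technical coefficients a_ij = z_ij / X_j:
  a_MM = 240/600 = 0.40, a_PM = 90/600 = 0.15, a_CM = 60/600 = 0.10, a_IM = 150/600 = 0.25
  a_MP = 125/625 = 0.20, a_PP = 0/625 = 0.00, a_CP = 0/625 = 0.00, a_IP = 250/625 = 0.40
  a_MC = 105/700 = 0.15, a_PC = 140/700 = 0.20, a_CC = 70/700 = 0.10, a_IC = 315/700 = 0.45
  a_MI = 120/800 = 0.15, a_PI = 0/800 = 0.00, a_CI = 200/800 = 0.25, a_II = 80/800 = 0.10
I − A =
  [   0.60    -0.20    -0.15    -0.15]
  [  -0.15     1.00    -0.20     0.00]
  [  -0.10     0.00     0.90    -0.25]
  [  -0.25    -0.40    -0.45     0.90]
Compute the cofactors C_ij = (−1)^(i+j)·(3×3 minor ij) of I−A; the adjugate is their transpose:
adj(I−A) = Cᵀ =
  [ 0.677500   0.208500   0.250500   0.182500]
  [ 0.135125   0.355125   0.130875   0.058875]
  [ 0.167500   0.096500   0.466500   0.157500]
  [ 0.332000   0.264000   0.361000   0.494000]
det(I−A) = Σ_j (I−A)_1j·C_1j = (0.60)(0.677500) + (-0.20)(0.135125) + (-0.15)(0.167500) + (-0.15)(0.332000) = 0.30455
(I − A)⁻¹ = adj(I−A) / det(I−A) ≈
  [   2.2246     0.6846     0.8225     0.5992]
  [   0.4437     1.1661     0.4297     0.1933]
  [   0.5500     0.3169     1.5318     0.5172]
  [   1.0901     0.8669     1.1854     1.6221]
The output multiplier for sector j is the column-j sum of the Leontief inverse (I − A)⁻¹ = adj(I−A) / det(I−A).
Column P of adj(I−A): (0.208500, 0.355125, 0.096500, 0.264000); det(I−A) = 0.30455.
m_P = (0.208500 + 0.355125 + 0.096500 + 0.264000) / 0.30455 = 0.924125 / 0.30455 ≈ 3.034.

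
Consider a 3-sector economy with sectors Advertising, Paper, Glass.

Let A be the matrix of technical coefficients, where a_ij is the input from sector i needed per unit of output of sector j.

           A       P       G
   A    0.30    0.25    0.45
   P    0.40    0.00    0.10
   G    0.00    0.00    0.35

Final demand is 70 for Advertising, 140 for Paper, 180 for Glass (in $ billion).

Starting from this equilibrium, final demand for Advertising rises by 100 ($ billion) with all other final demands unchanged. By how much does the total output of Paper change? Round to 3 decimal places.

I − A =
  [   0.70    -0.25    -0.45]
  [  -0.40     1.00    -0.10]
  [   0.00     0.00     0.65]
Cofactors of I−A, C_ij = (−1)^(i+j)·(minor ij) (rows/columns in the sector order above):
  C_11 = (1.00)(0.65) − (-0.10)(0.00) = 0.6500
  C_12 = −[(-0.40)(0.65) − (-0.10)(0.00)] = 0.2600
  C_13 = (-0.40)(0.00) − (1.00)(0.00) = 0.0000
  C_21 = −[(-0.25)(0.65) − (-0.45)(0.00)] = 0.1625
  C_22 = (0.70)(0.65) − (-0.45)(0.00) = 0.4550
  C_23 = −[(0.70)(0.00) − (-0.25)(0.00)] = 0.0000
  C_31 = (-0.25)(-0.10) − (-0.45)(1.00) = 0.4750
  C_32 = −[(0.70)(-0.10) − (-0.45)(-0.40)] = 0.2500
  C_33 = (0.70)(1.00) − (-0.25)(-0.40) = 0.6000
det(I−A) = Σ_j (I−A)_1j·C_1j = (0.70)(0.6500) + (-0.25)(0.2600) + (-0.45)(0.0000) = 0.3900
adj(I−A) = Cᵀ =
  [ 0.6500   0.1625   0.4750]
  [ 0.2600   0.4550   0.2500]
  [ 0.0000   0.0000   0.6000]
(I − A)⁻¹ = adj(I−A) / det(I−A) ≈
  [   1.6667     0.4167     1.2179]
  [   0.6667     1.1667     0.6410]
  [   0.0000     0.0000     1.5385]
Δx = (I − A)⁻¹ Δd with Δd having +100 in the Advertising component and 0 elsewhere.
So Δx_P = L_PA · (+100), where L_PA = adj(I−A)_PA / det(I−A) = 0.2600 / 0.3900.
Δx_P = 0.2600 × (+100) / 0.3900 = 26.00 / 0.3900 ≈ 66.667.

Δx_P = 66.667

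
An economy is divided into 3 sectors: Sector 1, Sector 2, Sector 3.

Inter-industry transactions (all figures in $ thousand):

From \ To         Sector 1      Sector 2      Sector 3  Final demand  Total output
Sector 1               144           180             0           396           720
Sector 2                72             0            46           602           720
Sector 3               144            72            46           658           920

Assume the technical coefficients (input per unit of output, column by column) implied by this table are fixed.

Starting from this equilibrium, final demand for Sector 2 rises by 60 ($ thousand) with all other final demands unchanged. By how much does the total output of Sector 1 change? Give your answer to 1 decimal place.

Technical coefficients a_ij = z_ij / X_j:
  a_11 = 144/720 = 0.20, a_21 = 72/720 = 0.10, a_31 = 144/720 = 0.20
  a_12 = 180/720 = 0.25, a_22 = 0/720 = 0.00, a_32 = 72/720 = 0.10
  a_13 = 0/920 = 0.00, a_23 = 46/920 = 0.05, a_33 = 46/920 = 0.05
I − A =
  [   0.80    -0.25     0.00]
  [  -0.10     1.00    -0.05]
  [  -0.20    -0.10     0.95]
Cofactors of I−A, C_ij = (−1)^(i+j)·(minor ij) (rows/columns in the sector order above):
  C_11 = (1.00)(0.95) − (-0.05)(-0.10) = 0.9450
  C_12 = −[(-0.10)(0.95) − (-0.05)(-0.20)] = 0.1050
  C_13 = (-0.10)(-0.10) − (1.00)(-0.20) = 0.2100
  C_21 = −[(-0.25)(0.95) − (0.00)(-0.10)] = 0.2375
  C_22 = (0.80)(0.95) − (0.00)(-0.20) = 0.7600
  C_23 = −[(0.80)(-0.10) − (-0.25)(-0.20)] = 0.1300
  C_31 = (-0.25)(-0.05) − (0.00)(1.00) = 0.0125
  C_32 = −[(0.80)(-0.05) − (0.00)(-0.10)] = 0.0400
  C_33 = (0.80)(1.00) − (-0.25)(-0.10) = 0.7750
det(I−A) = Σ_j (I−A)_1j·C_1j = (0.80)(0.9450) + (-0.25)(0.1050) + (0.00)(0.2100) = 0.72975
adj(I−A) = Cᵀ =
  [ 0.9450   0.2375   0.0125]
  [ 0.1050   0.7600   0.0400]
  [ 0.2100   0.1300   0.7750]
(I − A)⁻¹ = adj(I−A) / det(I−A) ≈
  [   1.2950     0.3255     0.0171]
  [   0.1439     1.0415     0.0548]
  [   0.2878     0.1781     1.0620]
Δx = (I − A)⁻¹ Δd with Δd having +60 in the Sector 2 component and 0 elsewhere.
So Δx_1 = L_12 · (+60), where L_12 = adj(I−A)_12 / det(I−A) = 0.2375 / 0.72975.
Δx_1 = 0.2375 × (+60) / 0.72975 = 14.25 / 0.72975 ≈ 19.5.

Δx_1 = 19.5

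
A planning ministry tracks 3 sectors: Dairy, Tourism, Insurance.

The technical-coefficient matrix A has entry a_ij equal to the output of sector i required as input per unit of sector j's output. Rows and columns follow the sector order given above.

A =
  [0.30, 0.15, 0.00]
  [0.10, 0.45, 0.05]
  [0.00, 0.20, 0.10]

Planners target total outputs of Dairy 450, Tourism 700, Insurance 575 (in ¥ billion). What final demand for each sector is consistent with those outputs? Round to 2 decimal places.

I − A =
  [   0.70    -0.15     0.00]
  [  -0.10     0.55    -0.05]
  [   0.00    -0.20     0.90]
d = (I − A) x:
  d_1 = (+0.70)·450 + (-0.15)·700 + (+0.00)·575 = 210.00
  d_2 = (-0.10)·450 + (+0.55)·700 + (-0.05)·575 = 311.25
  d_3 = (+0.00)·450 + (-0.20)·700 + (+0.90)·575 = 377.50

d_1 = 210.00, d_2 = 311.25, d_3 = 377.50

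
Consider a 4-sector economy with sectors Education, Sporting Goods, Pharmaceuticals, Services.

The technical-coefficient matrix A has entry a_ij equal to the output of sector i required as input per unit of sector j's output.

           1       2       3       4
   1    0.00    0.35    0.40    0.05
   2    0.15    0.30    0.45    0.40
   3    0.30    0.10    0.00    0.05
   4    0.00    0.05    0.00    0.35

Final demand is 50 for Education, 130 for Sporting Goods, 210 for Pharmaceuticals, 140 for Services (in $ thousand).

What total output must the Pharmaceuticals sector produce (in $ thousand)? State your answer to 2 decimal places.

x_3 = 447.16

I − A =
  [   1.00    -0.35    -0.40    -0.05]
  [  -0.15     0.70    -0.45    -0.40]
  [  -0.30    -0.10     1.00    -0.05]
  [   0.00    -0.05     0.00     0.65]
Compute the cofactors C_ij = (−1)^(i+j)·(3×3 minor ij) of I−A; the adjugate is their transpose:
adj(I−A) = Cᵀ =
  [ 0.404625   0.257000   0.277500   0.210625]
  [ 0.185250   0.572000   0.331500   0.391750]
  [ 0.140625   0.136500   0.400500   0.125625]
  [ 0.014250   0.044000   0.025500   0.465250]
det(I−A) = Σ_j (I−A)_1j·C_1j = (1.00)(0.404625) + (-0.35)(0.185250) + (-0.40)(0.140625) + (-0.05)(0.014250) = 0.282825
(I − A)⁻¹ = adj(I−A) / det(I−A) ≈
  [   1.4307     0.9087     0.9812     0.7447]
  [   0.6550     2.0225     1.1721     1.3851]
  [   0.4972     0.4826     1.4161     0.4442]
  [   0.0504     0.1556     0.0902     1.6450]
x = (I − A)⁻¹ d = adj(I−A)·d / det(I−A), with det(I−A) = 0.282825:
  x_1 = (0.404625·50 + 0.257000·130 + 0.277500·210 + 0.210625·140) / 0.282825 = 141.40375 / 0.282825 ≈ 499.97
  x_2 = (0.185250·50 + 0.572000·130 + 0.331500·210 + 0.391750·140) / 0.282825 = 208.0825 / 0.282825 ≈ 735.73
  x_3 = (0.140625·50 + 0.136500·130 + 0.400500·210 + 0.125625·140) / 0.282825 = 126.46875 / 0.282825 ≈ 447.16
  x_4 = (0.014250·50 + 0.044000·130 + 0.025500·210 + 0.465250·140) / 0.282825 = 76.9225 / 0.282825 ≈ 271.98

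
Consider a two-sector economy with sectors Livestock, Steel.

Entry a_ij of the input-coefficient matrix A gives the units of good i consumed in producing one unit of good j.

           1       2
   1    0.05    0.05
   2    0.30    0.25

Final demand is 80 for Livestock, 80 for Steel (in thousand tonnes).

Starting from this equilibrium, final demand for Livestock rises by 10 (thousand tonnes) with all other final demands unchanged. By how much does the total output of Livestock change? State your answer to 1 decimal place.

Δx_1 = 10.8

I − A =
  [   0.95    -0.05]
  [  -0.30     0.75]
det(I−A) = (0.95)(0.75) − (-0.05)(-0.30) = 0.6975
adj(I−A) = [[0.75, 0.05], [0.30, 0.95]]
(I − A)⁻¹ = adj(I−A) / det(I−A) ≈
  [   1.0753     0.0717]
  [   0.4301     1.3620]
Δx = (I − A)⁻¹ Δd with Δd having +10 in the Livestock component and 0 elsewhere.
So Δx_1 = L_11 · (+10), where L_11 = adj(I−A)_11 / det(I−A) = 0.75 / 0.6975.
Δx_1 = 0.75 × (+10) / 0.6975 = 7.50 / 0.6975 ≈ 10.8.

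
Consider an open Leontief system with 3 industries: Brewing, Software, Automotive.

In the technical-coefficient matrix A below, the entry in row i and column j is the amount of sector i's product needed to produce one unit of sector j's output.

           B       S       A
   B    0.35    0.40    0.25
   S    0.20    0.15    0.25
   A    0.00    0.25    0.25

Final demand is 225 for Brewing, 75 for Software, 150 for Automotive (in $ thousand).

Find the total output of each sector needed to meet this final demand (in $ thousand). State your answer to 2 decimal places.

x_B = 675.31, x_S = 339.21, x_A = 313.07

I − A =
  [   0.65    -0.40    -0.25]
  [  -0.20     0.85    -0.25]
  [   0.00    -0.25     0.75]
Cofactors of I−A, C_ij = (−1)^(i+j)·(minor ij) (rows/columns in the sector order above):
  C_11 = (0.85)(0.75) − (-0.25)(-0.25) = 0.5750
  C_12 = −[(-0.20)(0.75) − (-0.25)(0.00)] = 0.1500
  C_13 = (-0.20)(-0.25) − (0.85)(0.00) = 0.0500
  C_21 = −[(-0.40)(0.75) − (-0.25)(-0.25)] = 0.3625
  C_22 = (0.65)(0.75) − (-0.25)(0.00) = 0.4875
  C_23 = −[(0.65)(-0.25) − (-0.40)(0.00)] = 0.1625
  C_31 = (-0.40)(-0.25) − (-0.25)(0.85) = 0.3125
  C_32 = −[(0.65)(-0.25) − (-0.25)(-0.20)] = 0.2125
  C_33 = (0.65)(0.85) − (-0.40)(-0.20) = 0.4725
det(I−A) = Σ_j (I−A)_1j·C_1j = (0.65)(0.5750) + (-0.40)(0.1500) + (-0.25)(0.0500) = 0.30125
adj(I−A) = Cᵀ =
  [ 0.5750   0.3625   0.3125]
  [ 0.1500   0.4875   0.2125]
  [ 0.0500   0.1625   0.4725]
(I − A)⁻¹ = adj(I−A) / det(I−A) ≈
  [   1.9087     1.2033     1.0373]
  [   0.4979     1.6183     0.7054]
  [   0.1660     0.5394     1.5685]
x = (I − A)⁻¹ d = adj(I−A)·d / det(I−A), with det(I−A) = 0.30125:
  x_B = (0.5750·225 + 0.3625·75 + 0.3125·150) / 0.30125 = 203.4375 / 0.30125 ≈ 675.31
  x_S = (0.1500·225 + 0.4875·75 + 0.2125·150) / 0.30125 = 102.1875 / 0.30125 ≈ 339.21
  x_A = (0.0500·225 + 0.1625·75 + 0.4725·150) / 0.30125 = 94.3125 / 0.30125 ≈ 313.07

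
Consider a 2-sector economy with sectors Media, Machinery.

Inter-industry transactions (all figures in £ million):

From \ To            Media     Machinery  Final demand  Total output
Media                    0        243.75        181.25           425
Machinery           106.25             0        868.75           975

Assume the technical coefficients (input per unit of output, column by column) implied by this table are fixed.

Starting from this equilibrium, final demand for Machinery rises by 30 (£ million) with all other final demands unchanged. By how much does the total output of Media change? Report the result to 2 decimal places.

Δx_1 = 8.00

Technical coefficients a_ij = z_ij / X_j:
  a_11 = 0/425 = 0.00, a_21 = 106.25/425 = 0.25
  a_12 = 243.75/975 = 0.25, a_22 = 0/975 = 0.00
I − A =
  [   1.00    -0.25]
  [  -0.25     1.00]
det(I−A) = (1.00)(1.00) − (-0.25)(-0.25) = 0.9375
adj(I−A) = [[1.00, 0.25], [0.25, 1.00]]
(I − A)⁻¹ = adj(I−A) / det(I−A) ≈
  [   1.0667     0.2667]
  [   0.2667     1.0667]
Δx = (I − A)⁻¹ Δd with Δd having +30 in the Machinery component and 0 elsewhere.
So Δx_1 = L_12 · (+30), where L_12 = adj(I−A)_12 / det(I−A) = 0.25 / 0.9375.
Δx_1 = 0.25 × (+30) / 0.9375 = 7.50 / 0.9375 = 8.00.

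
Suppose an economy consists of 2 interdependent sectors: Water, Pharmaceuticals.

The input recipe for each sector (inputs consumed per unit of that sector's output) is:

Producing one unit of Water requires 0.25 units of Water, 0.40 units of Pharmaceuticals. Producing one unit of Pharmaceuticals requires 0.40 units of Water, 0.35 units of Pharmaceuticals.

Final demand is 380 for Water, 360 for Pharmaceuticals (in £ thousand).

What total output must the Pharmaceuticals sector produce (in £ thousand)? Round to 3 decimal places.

I − A =
  [   0.75    -0.40]
  [  -0.40     0.65]
det(I−A) = (0.75)(0.65) − (-0.40)(-0.40) = 0.3275
adj(I−A) = [[0.65, 0.40], [0.40, 0.75]]
(I − A)⁻¹ = adj(I−A) / det(I−A) ≈
  [   1.9847     1.2214]
  [   1.2214     2.2901]
x = (I − A)⁻¹ d = adj(I−A)·d / det(I−A), with det(I−A) = 0.3275:
  x_1 = (0.65·380 + 0.40·360) / 0.3275 = 391.00 / 0.3275 ≈ 1193.893
  x_2 = (0.40·380 + 0.75·360) / 0.3275 = 422.00 / 0.3275 ≈ 1288.550

x_2 = 1288.550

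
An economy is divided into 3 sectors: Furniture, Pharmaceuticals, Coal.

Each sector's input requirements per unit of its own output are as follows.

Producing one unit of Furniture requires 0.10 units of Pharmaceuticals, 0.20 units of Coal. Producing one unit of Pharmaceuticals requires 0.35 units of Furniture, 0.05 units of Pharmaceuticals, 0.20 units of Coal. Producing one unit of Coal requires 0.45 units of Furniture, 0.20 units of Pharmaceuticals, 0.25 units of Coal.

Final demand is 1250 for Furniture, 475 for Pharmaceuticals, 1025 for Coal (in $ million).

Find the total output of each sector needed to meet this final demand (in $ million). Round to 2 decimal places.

I − A =
  [   1.00    -0.35    -0.45]
  [  -0.10     0.95    -0.20]
  [  -0.20    -0.20     0.75]
Cofactors of I−A, C_ij = (−1)^(i+j)·(minor ij) (rows/columns in the sector order above):
  C_11 = (0.95)(0.75) − (-0.20)(-0.20) = 0.6725
  C_12 = −[(-0.10)(0.75) − (-0.20)(-0.20)] = 0.1150
  C_13 = (-0.10)(-0.20) − (0.95)(-0.20) = 0.2100
  C_21 = −[(-0.35)(0.75) − (-0.45)(-0.20)] = 0.3525
  C_22 = (1.00)(0.75) − (-0.45)(-0.20) = 0.6600
  C_23 = −[(1.00)(-0.20) − (-0.35)(-0.20)] = 0.2700
  C_31 = (-0.35)(-0.20) − (-0.45)(0.95) = 0.4975
  C_32 = −[(1.00)(-0.20) − (-0.45)(-0.10)] = 0.2450
  C_33 = (1.00)(0.95) − (-0.35)(-0.10) = 0.9150
det(I−A) = Σ_j (I−A)_1j·C_1j = (1.00)(0.6725) + (-0.35)(0.1150) + (-0.45)(0.2100) = 0.53775
adj(I−A) = Cᵀ =
  [ 0.6725   0.3525   0.4975]
  [ 0.1150   0.6600   0.2450]
  [ 0.2100   0.2700   0.9150]
(I − A)⁻¹ = adj(I−A) / det(I−A) ≈
  [   1.2506     0.6555     0.9252]
  [   0.2139     1.2273     0.4556]
  [   0.3905     0.5021     1.7015]
x = (I − A)⁻¹ d = adj(I−A)·d / det(I−A), with det(I−A) = 0.53775:
  x_1 = (0.6725·1250 + 0.3525·475 + 0.4975·1025) / 0.53775 = 1518.00 / 0.53775 ≈ 2822.87
  x_2 = (0.1150·1250 + 0.6600·475 + 0.2450·1025) / 0.53775 = 708.375 / 0.53775 ≈ 1317.29
  x_3 = (0.2100·1250 + 0.2700·475 + 0.9150·1025) / 0.53775 = 1328.625 / 0.53775 ≈ 2470.71

x_1 = 2822.87, x_2 = 1317.29, x_3 = 2470.71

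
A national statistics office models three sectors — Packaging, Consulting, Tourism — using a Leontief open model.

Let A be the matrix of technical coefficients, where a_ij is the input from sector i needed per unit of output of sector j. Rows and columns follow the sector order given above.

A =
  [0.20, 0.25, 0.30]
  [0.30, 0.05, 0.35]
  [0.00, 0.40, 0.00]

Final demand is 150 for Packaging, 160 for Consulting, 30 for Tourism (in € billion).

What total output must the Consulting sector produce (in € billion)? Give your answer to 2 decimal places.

x_2 = 342.83

I − A =
  [   0.80    -0.25    -0.30]
  [  -0.30     0.95    -0.35]
  [   0.00    -0.40     1.00]
Cofactors of I−A, C_ij = (−1)^(i+j)·(minor ij) (rows/columns in the sector order above):
  C_11 = (0.95)(1.00) − (-0.35)(-0.40) = 0.8100
  C_12 = −[(-0.30)(1.00) − (-0.35)(0.00)] = 0.3000
  C_13 = (-0.30)(-0.40) − (0.95)(0.00) = 0.1200
  C_21 = −[(-0.25)(1.00) − (-0.30)(-0.40)] = 0.3700
  C_22 = (0.80)(1.00) − (-0.30)(0.00) = 0.8000
  C_23 = −[(0.80)(-0.40) − (-0.25)(0.00)] = 0.3200
  C_31 = (-0.25)(-0.35) − (-0.30)(0.95) = 0.3725
  C_32 = −[(0.80)(-0.35) − (-0.30)(-0.30)] = 0.3700
  C_33 = (0.80)(0.95) − (-0.25)(-0.30) = 0.6850
det(I−A) = Σ_j (I−A)_1j·C_1j = (0.80)(0.8100) + (-0.25)(0.3000) + (-0.30)(0.1200) = 0.5370
adj(I−A) = Cᵀ =
  [ 0.8100   0.3700   0.3725]
  [ 0.3000   0.8000   0.3700]
  [ 0.1200   0.3200   0.6850]
(I − A)⁻¹ = adj(I−A) / det(I−A) ≈
  [   1.5084     0.6890     0.6937]
  [   0.5587     1.4898     0.6890]
  [   0.2235     0.5959     1.2756]
x = (I − A)⁻¹ d = adj(I−A)·d / det(I−A), with det(I−A) = 0.5370:
  x_1 = (0.8100·150 + 0.3700·160 + 0.3725·30) / 0.5370 = 191.875 / 0.5370 ≈ 357.31
  x_2 = (0.3000·150 + 0.8000·160 + 0.3700·30) / 0.5370 = 184.10 / 0.5370 ≈ 342.83
  x_3 = (0.1200·150 + 0.3200·160 + 0.6850·30) / 0.5370 = 89.75 / 0.5370 ≈ 167.13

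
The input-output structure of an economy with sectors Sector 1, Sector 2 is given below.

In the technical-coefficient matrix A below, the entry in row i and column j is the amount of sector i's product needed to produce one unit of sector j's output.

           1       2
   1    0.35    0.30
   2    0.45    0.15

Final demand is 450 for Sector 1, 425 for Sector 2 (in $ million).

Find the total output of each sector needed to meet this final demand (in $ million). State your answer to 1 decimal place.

x_1 = 1221.6, x_2 = 1146.7

I − A =
  [   0.65    -0.30]
  [  -0.45     0.85]
det(I−A) = (0.65)(0.85) − (-0.30)(-0.45) = 0.4175
adj(I−A) = [[0.85, 0.30], [0.45, 0.65]]
(I − A)⁻¹ = adj(I−A) / det(I−A) ≈
  [   2.0359     0.7186]
  [   1.0778     1.5569]
x = (I − A)⁻¹ d = adj(I−A)·d / det(I−A), with det(I−A) = 0.4175:
  x_1 = (0.85·450 + 0.30·425) / 0.4175 = 510.00 / 0.4175 ≈ 1221.6
  x_2 = (0.45·450 + 0.65·425) / 0.4175 = 478.75 / 0.4175 ≈ 1146.7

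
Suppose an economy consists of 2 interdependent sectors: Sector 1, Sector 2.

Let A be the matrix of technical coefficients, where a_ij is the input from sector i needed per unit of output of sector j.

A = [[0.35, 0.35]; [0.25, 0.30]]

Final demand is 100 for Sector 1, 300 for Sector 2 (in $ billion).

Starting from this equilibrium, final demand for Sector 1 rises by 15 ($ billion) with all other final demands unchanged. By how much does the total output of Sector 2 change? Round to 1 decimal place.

I − A =
  [   0.65    -0.35]
  [  -0.25     0.70]
det(I−A) = (0.65)(0.70) − (-0.35)(-0.25) = 0.3675
adj(I−A) = [[0.70, 0.35], [0.25, 0.65]]
(I − A)⁻¹ = adj(I−A) / det(I−A) ≈
  [   1.9048     0.9524]
  [   0.6803     1.7687]
Δx = (I − A)⁻¹ Δd with Δd having +15 in the Sector 1 component and 0 elsewhere.
So Δx_2 = L_21 · (+15), where L_21 = adj(I−A)_21 / det(I−A) = 0.25 / 0.3675.
Δx_2 = 0.25 × (+15) / 0.3675 = 3.75 / 0.3675 ≈ 10.2.

Δx_2 = 10.2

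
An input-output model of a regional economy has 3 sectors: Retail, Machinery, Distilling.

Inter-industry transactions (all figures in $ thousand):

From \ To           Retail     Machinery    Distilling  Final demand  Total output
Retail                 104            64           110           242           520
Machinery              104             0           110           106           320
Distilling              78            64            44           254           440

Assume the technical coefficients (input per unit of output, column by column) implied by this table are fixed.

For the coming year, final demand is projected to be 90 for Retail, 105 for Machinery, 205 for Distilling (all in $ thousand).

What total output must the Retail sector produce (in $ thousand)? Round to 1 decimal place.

Technical coefficients a_ij = z_ij / X_j:
  a_RR = 104/520 = 0.20, a_MR = 104/520 = 0.20, a_DR = 78/520 = 0.15
  a_RM = 64/320 = 0.20, a_MM = 0/320 = 0.00, a_DM = 64/320 = 0.20
  a_RD = 110/440 = 0.25, a_MD = 110/440 = 0.25, a_DD = 44/440 = 0.10
I − A =
  [   0.80    -0.20    -0.25]
  [  -0.20     1.00    -0.25]
  [  -0.15    -0.20     0.90]
Cofactors of I−A, C_ij = (−1)^(i+j)·(minor ij) (rows/columns in the sector order above):
  C_11 = (1.00)(0.90) − (-0.25)(-0.20) = 0.8500
  C_12 = −[(-0.20)(0.90) − (-0.25)(-0.15)] = 0.2175
  C_13 = (-0.20)(-0.20) − (1.00)(-0.15) = 0.1900
  C_21 = −[(-0.20)(0.90) − (-0.25)(-0.20)] = 0.2300
  C_22 = (0.80)(0.90) − (-0.25)(-0.15) = 0.6825
  C_23 = −[(0.80)(-0.20) − (-0.20)(-0.15)] = 0.1900
  C_31 = (-0.20)(-0.25) − (-0.25)(1.00) = 0.3000
  C_32 = −[(0.80)(-0.25) − (-0.25)(-0.20)] = 0.2500
  C_33 = (0.80)(1.00) − (-0.20)(-0.20) = 0.7600
det(I−A) = Σ_j (I−A)_1j·C_1j = (0.80)(0.8500) + (-0.20)(0.2175) + (-0.25)(0.1900) = 0.5890
adj(I−A) = Cᵀ =
  [ 0.8500   0.2300   0.3000]
  [ 0.2175   0.6825   0.2500]
  [ 0.1900   0.1900   0.7600]
(I − A)⁻¹ = adj(I−A) / det(I−A) ≈
  [   1.4431     0.3905     0.5093]
  [   0.3693     1.1587     0.4244]
  [   0.3226     0.3226     1.2903]
x = (I − A)⁻¹ d = adj(I−A)·d / det(I−A), with det(I−A) = 0.5890:
  x_R = (0.8500·90 + 0.2300·105 + 0.3000·205) / 0.5890 = 162.15 / 0.5890 ≈ 275.3
  x_M = (0.2175·90 + 0.6825·105 + 0.2500·205) / 0.5890 = 142.4875 / 0.5890 ≈ 241.9
  x_D = (0.1900·90 + 0.1900·105 + 0.7600·205) / 0.5890 = 192.85 / 0.5890 ≈ 327.4

x_R = 275.3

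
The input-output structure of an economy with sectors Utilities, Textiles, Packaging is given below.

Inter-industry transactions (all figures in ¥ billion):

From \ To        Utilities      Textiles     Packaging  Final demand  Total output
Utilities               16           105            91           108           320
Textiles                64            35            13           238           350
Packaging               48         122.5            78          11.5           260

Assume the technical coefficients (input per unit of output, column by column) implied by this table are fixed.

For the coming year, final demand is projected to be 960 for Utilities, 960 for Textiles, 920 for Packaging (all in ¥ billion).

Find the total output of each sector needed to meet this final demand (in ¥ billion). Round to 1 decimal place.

Technical coefficients a_ij = z_ij / X_j:
  a_UU = 16/320 = 0.05, a_TU = 64/320 = 0.20, a_PU = 48/320 = 0.15
  a_UT = 105/350 = 0.30, a_TT = 35/350 = 0.10, a_PT = 122.5/350 = 0.35
  a_UP = 91/260 = 0.35, a_TP = 13/260 = 0.05, a_PP = 78/260 = 0.30
I − A =
  [   0.95    -0.30    -0.35]
  [  -0.20     0.90    -0.05]
  [  -0.15    -0.35     0.70]
Cofactors of I−A, C_ij = (−1)^(i+j)·(minor ij) (rows/columns in the sector order above):
  C_11 = (0.90)(0.70) − (-0.05)(-0.35) = 0.6125
  C_12 = −[(-0.20)(0.70) − (-0.05)(-0.15)] = 0.1475
  C_13 = (-0.20)(-0.35) − (0.90)(-0.15) = 0.2050
  C_21 = −[(-0.30)(0.70) − (-0.35)(-0.35)] = 0.3325
  C_22 = (0.95)(0.70) − (-0.35)(-0.15) = 0.6125
  C_23 = −[(0.95)(-0.35) − (-0.30)(-0.15)] = 0.3775
  C_31 = (-0.30)(-0.05) − (-0.35)(0.90) = 0.3300
  C_32 = −[(0.95)(-0.05) − (-0.35)(-0.20)] = 0.1175
  C_33 = (0.95)(0.90) − (-0.30)(-0.20) = 0.7950
det(I−A) = Σ_j (I−A)_1j·C_1j = (0.95)(0.6125) + (-0.30)(0.1475) + (-0.35)(0.2050) = 0.465875
adj(I−A) = Cᵀ =
  [ 0.6125   0.3325   0.3300]
  [ 0.1475   0.6125   0.1175]
  [ 0.2050   0.3775   0.7950]
(I − A)⁻¹ = adj(I−A) / det(I−A) ≈
  [   1.3147     0.7137     0.7083]
  [   0.3166     1.3147     0.2522]
  [   0.4400     0.8103     1.7065]
x = (I − A)⁻¹ d = adj(I−A)·d / det(I−A), with det(I−A) = 0.465875:
  x_U = (0.6125·960 + 0.3325·960 + 0.3300·920) / 0.465875 = 1210.80 / 0.465875 ≈ 2599.0
  x_T = (0.1475·960 + 0.6125·960 + 0.1175·920) / 0.465875 = 837.70 / 0.465875 ≈ 1798.1
  x_P = (0.2050·960 + 0.3775·960 + 0.7950·920) / 0.465875 = 1290.60 / 0.465875 ≈ 2770.3

x_U = 2599.0, x_T = 1798.1, x_P = 2770.3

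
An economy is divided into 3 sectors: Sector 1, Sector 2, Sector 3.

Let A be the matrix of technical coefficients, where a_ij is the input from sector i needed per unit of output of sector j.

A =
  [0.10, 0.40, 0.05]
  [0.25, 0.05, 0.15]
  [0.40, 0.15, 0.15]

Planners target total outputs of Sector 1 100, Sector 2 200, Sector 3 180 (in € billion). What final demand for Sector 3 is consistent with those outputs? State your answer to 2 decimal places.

I − A =
  [   0.90    -0.40    -0.05]
  [  -0.25     0.95    -0.15]
  [  -0.40    -0.15     0.85]
d = (I − A) x:
  d_1 = (+0.90)·100 + (-0.40)·200 + (-0.05)·180 = 1.00
  d_2 = (-0.25)·100 + (+0.95)·200 + (-0.15)·180 = 138.00
  d_3 = (-0.40)·100 + (-0.15)·200 + (+0.85)·180 = 83.00

d_3 = 83.00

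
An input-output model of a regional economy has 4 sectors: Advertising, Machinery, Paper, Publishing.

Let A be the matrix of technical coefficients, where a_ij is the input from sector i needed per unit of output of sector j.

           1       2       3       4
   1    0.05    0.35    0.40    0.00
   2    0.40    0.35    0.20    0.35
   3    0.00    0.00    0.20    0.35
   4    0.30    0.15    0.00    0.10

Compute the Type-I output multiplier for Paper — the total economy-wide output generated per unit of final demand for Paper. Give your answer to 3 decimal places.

m_3 = 5.091

I − A =
  [   0.95    -0.35    -0.40     0.00]
  [  -0.40     0.65    -0.20    -0.35]
  [   0.00     0.00     0.80    -0.35]
  [  -0.30    -0.15     0.00     0.90]
Compute the cofactors C_ij = (−1)^(i+j)·(3×3 minor ij) of I−A; the adjugate is their transpose:
adj(I−A) = Cᵀ =
  [ 0.415500   0.273000   0.276000   0.213500]
  [ 0.393000   0.642000   0.357000   0.388500]
  [ 0.089250   0.086625   0.343125   0.167125]
  [ 0.204000   0.198000   0.151500   0.382000]
det(I−A) = Σ_j (I−A)_1j·C_1j = (0.95)(0.415500) + (-0.35)(0.393000) + (-0.40)(0.089250) + (0.00)(0.204000) = 0.221475
(I − A)⁻¹ = adj(I−A) / det(I−A) ≈
  [   1.8761     1.2326     1.2462     0.9640]
  [   1.7745     2.8987     1.6119     1.7541]
  [   0.4030     0.3911     1.5493     0.7546]
  [   0.9211     0.8940     0.6841     1.7248]
The output multiplier for sector j is the column-j sum of the Leontief inverse (I − A)⁻¹ = adj(I−A) / det(I−A).
Column 3 of adj(I−A): (0.276000, 0.357000, 0.343125, 0.151500); det(I−A) = 0.221475.
m_3 = (0.276000 + 0.357000 + 0.343125 + 0.151500) / 0.221475 = 1.127625 / 0.221475 ≈ 5.091.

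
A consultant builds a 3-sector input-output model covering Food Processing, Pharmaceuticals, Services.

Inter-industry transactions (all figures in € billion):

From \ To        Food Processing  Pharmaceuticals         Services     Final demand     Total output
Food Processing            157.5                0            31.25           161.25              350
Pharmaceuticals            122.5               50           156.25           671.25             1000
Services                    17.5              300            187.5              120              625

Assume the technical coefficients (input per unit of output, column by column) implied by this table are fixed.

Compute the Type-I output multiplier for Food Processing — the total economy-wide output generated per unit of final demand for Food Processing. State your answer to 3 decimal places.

m_F = 3.156

Technical coefficients a_ij = z_ij / X_j:
  a_FF = 157.5/350 = 0.45, a_PF = 122.5/350 = 0.35, a_SF = 17.5/350 = 0.05
  a_FP = 0/1000 = 0.00, a_PP = 50/1000 = 0.05, a_SP = 300/1000 = 0.30
  a_FS = 31.25/625 = 0.05, a_PS = 156.25/625 = 0.25, a_SS = 187.5/625 = 0.30
I − A =
  [   0.55     0.00    -0.05]
  [  -0.35     0.95    -0.25]
  [  -0.05    -0.30     0.70]
Cofactors of I−A, C_ij = (−1)^(i+j)·(minor ij) (rows/columns in the sector order above):
  C_11 = (0.95)(0.70) − (-0.25)(-0.30) = 0.5900
  C_12 = −[(-0.35)(0.70) − (-0.25)(-0.05)] = 0.2575
  C_13 = (-0.35)(-0.30) − (0.95)(-0.05) = 0.1525
  C_21 = −[(0.00)(0.70) − (-0.05)(-0.30)] = 0.0150
  C_22 = (0.55)(0.70) − (-0.05)(-0.05) = 0.3825
  C_23 = −[(0.55)(-0.30) − (0.00)(-0.05)] = 0.1650
  C_31 = (0.00)(-0.25) − (-0.05)(0.95) = 0.0475
  C_32 = −[(0.55)(-0.25) − (-0.05)(-0.35)] = 0.1550
  C_33 = (0.55)(0.95) − (0.00)(-0.35) = 0.5225
det(I−A) = Σ_j (I−A)_1j·C_1j = (0.55)(0.5900) + (0.00)(0.2575) + (-0.05)(0.1525) = 0.316875
adj(I−A) = Cᵀ =
  [ 0.5900   0.0150   0.0475]
  [ 0.2575   0.3825   0.1550]
  [ 0.1525   0.1650   0.5225]
(I − A)⁻¹ = adj(I−A) / det(I−A) ≈
  [   1.8619     0.0473     0.1499]
  [   0.8126     1.2071     0.4892]
  [   0.4813     0.5207     1.6489]
The output multiplier for sector j is the column-j sum of the Leontief inverse (I − A)⁻¹ = adj(I−A) / det(I−A).
Column F of adj(I−A): (0.5900, 0.2575, 0.1525); det(I−A) = 0.316875.
m_F = (0.5900 + 0.2575 + 0.1525) / 0.316875 = 1.00 / 0.316875 ≈ 3.156.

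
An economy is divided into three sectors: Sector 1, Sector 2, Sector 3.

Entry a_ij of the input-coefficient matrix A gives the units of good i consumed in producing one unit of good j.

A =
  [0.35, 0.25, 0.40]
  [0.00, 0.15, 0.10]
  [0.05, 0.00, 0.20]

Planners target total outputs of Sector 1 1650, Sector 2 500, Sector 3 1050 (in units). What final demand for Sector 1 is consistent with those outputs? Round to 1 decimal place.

d_1 = 527.5

I − A =
  [   0.65    -0.25    -0.40]
  [   0.00     0.85    -0.10]
  [  -0.05     0.00     0.80]
d = (I − A) x:
  d_1 = (+0.65)·1650 + (-0.25)·500 + (-0.40)·1050 = 527.5
  d_2 = (+0.00)·1650 + (+0.85)·500 + (-0.10)·1050 = 320.0
  d_3 = (-0.05)·1650 + (+0.00)·500 + (+0.80)·1050 = 757.5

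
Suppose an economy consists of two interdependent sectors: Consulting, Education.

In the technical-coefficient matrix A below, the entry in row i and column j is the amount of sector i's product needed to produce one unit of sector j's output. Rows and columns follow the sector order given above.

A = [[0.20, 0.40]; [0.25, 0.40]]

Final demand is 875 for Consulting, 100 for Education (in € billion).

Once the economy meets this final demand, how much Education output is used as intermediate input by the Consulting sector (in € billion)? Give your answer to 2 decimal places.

z_EC = 371.71

I − A =
  [   0.80    -0.40]
  [  -0.25     0.60]
det(I−A) = (0.80)(0.60) − (-0.40)(-0.25) = 0.3800
adj(I−A) = [[0.60, 0.40], [0.25, 0.80]]
(I − A)⁻¹ = adj(I−A) / det(I−A) ≈
  [   1.5789     1.0526]
  [   0.6579     2.1053]
First solve x = (I − A)⁻¹ d = adj(I−A)·d / det(I−A); in particular x_C = (0.60·875 + 0.40·100) / 0.3800 = 565.00 / 0.3800 ≈ 1486.8421.
Intermediate flow from E to C: z_EC = a_EC · x_C = 0.25 × 565.00 / 0.3800 = 141.25 / 0.3800 ≈ 371.71.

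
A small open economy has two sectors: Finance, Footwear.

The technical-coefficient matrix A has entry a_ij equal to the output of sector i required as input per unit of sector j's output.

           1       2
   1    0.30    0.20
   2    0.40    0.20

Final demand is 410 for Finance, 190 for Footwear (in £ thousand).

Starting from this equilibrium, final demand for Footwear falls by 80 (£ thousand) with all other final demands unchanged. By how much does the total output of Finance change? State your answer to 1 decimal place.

Δx_1 = -33.3

I − A =
  [   0.70    -0.20]
  [  -0.40     0.80]
det(I−A) = (0.70)(0.80) − (-0.20)(-0.40) = 0.4800
adj(I−A) = [[0.80, 0.20], [0.40, 0.70]]
(I − A)⁻¹ = adj(I−A) / det(I−A) ≈
  [   1.6667     0.4167]
  [   0.8333     1.4583]
Δx = (I − A)⁻¹ Δd with Δd having -80 in the Footwear component and 0 elsewhere.
So Δx_1 = L_12 · (-80), where L_12 = adj(I−A)_12 / det(I−A) = 0.20 / 0.4800.
Δx_1 = 0.20 × (-80) / 0.4800 = -16.00 / 0.4800 ≈ -33.3.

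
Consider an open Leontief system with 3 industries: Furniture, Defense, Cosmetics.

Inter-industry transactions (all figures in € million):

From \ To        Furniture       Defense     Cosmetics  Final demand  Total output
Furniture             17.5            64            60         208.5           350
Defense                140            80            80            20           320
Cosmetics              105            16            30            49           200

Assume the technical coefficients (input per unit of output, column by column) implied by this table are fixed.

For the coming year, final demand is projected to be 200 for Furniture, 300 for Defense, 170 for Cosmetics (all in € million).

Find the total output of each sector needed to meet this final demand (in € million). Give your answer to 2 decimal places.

x_F = 548.17, x_D = 931.43, x_C = 448.26

Technical coefficients a_ij = z_ij / X_j:
  a_FF = 17.5/350 = 0.05, a_DF = 140/350 = 0.40, a_CF = 105/350 = 0.30
  a_FD = 64/320 = 0.20, a_DD = 80/320 = 0.25, a_CD = 16/320 = 0.05
  a_FC = 60/200 = 0.30, a_DC = 80/200 = 0.40, a_CC = 30/200 = 0.15
I − A =
  [   0.95    -0.20    -0.30]
  [  -0.40     0.75    -0.40]
  [  -0.30    -0.05     0.85]
Cofactors of I−A, C_ij = (−1)^(i+j)·(minor ij) (rows/columns in the sector order above):
  C_11 = (0.75)(0.85) − (-0.40)(-0.05) = 0.6175
  C_12 = −[(-0.40)(0.85) − (-0.40)(-0.30)] = 0.4600
  C_13 = (-0.40)(-0.05) − (0.75)(-0.30) = 0.2450
  C_21 = −[(-0.20)(0.85) − (-0.30)(-0.05)] = 0.1850
  C_22 = (0.95)(0.85) − (-0.30)(-0.30) = 0.7175
  C_23 = −[(0.95)(-0.05) − (-0.20)(-0.30)] = 0.1075
  C_31 = (-0.20)(-0.40) − (-0.30)(0.75) = 0.3050
  C_32 = −[(0.95)(-0.40) − (-0.30)(-0.40)] = 0.5000
  C_33 = (0.95)(0.75) − (-0.20)(-0.40) = 0.6325
det(I−A) = Σ_j (I−A)_1j·C_1j = (0.95)(0.6175) + (-0.20)(0.4600) + (-0.30)(0.2450) = 0.421125
adj(I−A) = Cᵀ =
  [ 0.6175   0.1850   0.3050]
  [ 0.4600   0.7175   0.5000]
  [ 0.2450   0.1075   0.6325]
(I − A)⁻¹ = adj(I−A) / det(I−A) ≈
  [   1.4663     0.4393     0.7243]
  [   1.0923     1.7038     1.1873]
  [   0.5818     0.2553     1.5019]
x = (I − A)⁻¹ d = adj(I−A)·d / det(I−A), with det(I−A) = 0.421125:
  x_F = (0.6175·200 + 0.1850·300 + 0.3050·170) / 0.421125 = 230.85 / 0.421125 ≈ 548.17
  x_D = (0.4600·200 + 0.7175·300 + 0.5000·170) / 0.421125 = 392.25 / 0.421125 ≈ 931.43
  x_C = (0.2450·200 + 0.1075·300 + 0.6325·170) / 0.421125 = 188.775 / 0.421125 ≈ 448.26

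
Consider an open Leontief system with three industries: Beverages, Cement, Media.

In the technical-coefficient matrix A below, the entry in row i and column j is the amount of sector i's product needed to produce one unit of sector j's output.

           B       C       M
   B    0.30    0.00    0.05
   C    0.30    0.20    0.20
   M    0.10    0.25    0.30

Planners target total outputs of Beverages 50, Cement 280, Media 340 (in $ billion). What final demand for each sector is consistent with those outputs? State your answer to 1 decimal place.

d_B = 18.0, d_C = 141.0, d_M = 163.0

I − A =
  [   0.70     0.00    -0.05]
  [  -0.30     0.80    -0.20]
  [  -0.10    -0.25     0.70]
d = (I − A) x:
  d_B = (+0.70)·50 + (+0.00)·280 + (-0.05)·340 = 18.0
  d_C = (-0.30)·50 + (+0.80)·280 + (-0.20)·340 = 141.0
  d_M = (-0.10)·50 + (-0.25)·280 + (+0.70)·340 = 163.0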